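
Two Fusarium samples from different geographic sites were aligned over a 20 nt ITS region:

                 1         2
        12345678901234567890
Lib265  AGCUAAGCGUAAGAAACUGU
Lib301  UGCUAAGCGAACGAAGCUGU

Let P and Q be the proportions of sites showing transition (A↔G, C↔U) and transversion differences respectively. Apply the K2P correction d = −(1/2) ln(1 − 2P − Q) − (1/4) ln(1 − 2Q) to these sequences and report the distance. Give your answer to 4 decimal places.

0.2330

Differing sites — 1:A/U (Tv); 10:U/A (Tv); 12:A/C (Tv); 16:A/G (Ti).
Of the 4 differences, 1 transition and 3 transversions over 20 sites: P = 1/20 = 0.050000, Q = 3/20 = 0.150000.
d = −0.5·ln(0.750000) − 0.25·ln(0.700000) = −0.5·(-0.287682) − 0.25·(-0.356675) = 0.2330.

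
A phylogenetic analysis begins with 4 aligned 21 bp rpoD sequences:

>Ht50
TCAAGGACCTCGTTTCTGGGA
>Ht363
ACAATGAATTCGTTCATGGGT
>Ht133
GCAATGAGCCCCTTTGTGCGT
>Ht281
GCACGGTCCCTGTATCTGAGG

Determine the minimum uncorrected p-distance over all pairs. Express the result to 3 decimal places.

Pairwise Hamming distances:
  Ht50 vs Ht363: 7
  Ht50 vs Ht133: 8
  Ht50 vs Ht281: 8
  Ht363 vs Ht133: 8
  Ht363 vs Ht281: 13
  Ht133 vs Ht281: 10
The smallest is 7 mismatches, between Ht50 and Ht363; p = 7/21 = 0.333.

0.333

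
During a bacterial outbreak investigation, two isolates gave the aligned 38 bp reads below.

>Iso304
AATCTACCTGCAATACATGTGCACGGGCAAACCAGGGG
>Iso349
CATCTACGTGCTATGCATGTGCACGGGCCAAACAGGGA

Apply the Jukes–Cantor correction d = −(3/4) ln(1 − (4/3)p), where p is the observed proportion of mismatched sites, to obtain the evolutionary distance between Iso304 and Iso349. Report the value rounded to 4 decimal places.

The sequences differ at positions 1 (A/C), 8 (C/G), 12 (A/T), 15 (A/G), 29 (A/C), 32 (C/A), 38 (G/A).
p = 7/38 = 0.184211.
d = −0.75 · ln(1 − (4/3)·0.184211) = −0.75 · ln(0.754385) = −0.75 · (-0.281852) = 0.2114.

0.2114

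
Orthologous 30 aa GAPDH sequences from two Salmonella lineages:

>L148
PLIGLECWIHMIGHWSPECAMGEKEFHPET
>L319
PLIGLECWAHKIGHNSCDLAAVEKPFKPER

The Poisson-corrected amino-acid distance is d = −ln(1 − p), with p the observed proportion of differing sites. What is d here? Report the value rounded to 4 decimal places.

The sequences differ at positions 9 (I/A), 11 (M/K), 15 (W/N), 17 (P/C), 18 (E/D), 19 (C/L), 21 (M/A), 22 (G/V), 25 (E/P), 27 (H/K), 30 (T/R).
p = 11/30 = 0.366667.
d = −ln(1 − 0.366667) = −ln(0.633333) = 0.4568.

0.4568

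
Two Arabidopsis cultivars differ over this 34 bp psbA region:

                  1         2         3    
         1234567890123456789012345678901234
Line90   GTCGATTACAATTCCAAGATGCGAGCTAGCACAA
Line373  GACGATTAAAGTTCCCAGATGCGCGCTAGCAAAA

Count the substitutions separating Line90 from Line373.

Differing sites — 2:T/A; 9:C/A; 11:A/G; 16:A/C; 24:A/C; 32:C/A.
That gives 6 mismatches out of 34 aligned sites, so the Hamming distance is 6.

6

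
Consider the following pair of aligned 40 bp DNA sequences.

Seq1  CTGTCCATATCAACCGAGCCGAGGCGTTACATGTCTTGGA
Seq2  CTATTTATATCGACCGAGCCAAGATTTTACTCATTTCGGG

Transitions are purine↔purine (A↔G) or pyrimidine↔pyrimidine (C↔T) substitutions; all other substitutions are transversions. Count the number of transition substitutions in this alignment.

12

The sequences differ at positions 3 (G/A, transition), 5 (C/T, transition), 6 (C/T, transition), 12 (A/G, transition), 21 (G/A, transition), 24 (G/A, transition), 25 (C/T, transition), 26 (G/T, transversion), 31 (A/T, transversion), 32 (T/C, transition), 33 (G/A, transition), 35 (C/T, transition), 37 (T/C, transition), 40 (A/G, transition).
Of the 14 differences, 12 transitions and 2 transversions, so the answer is 12.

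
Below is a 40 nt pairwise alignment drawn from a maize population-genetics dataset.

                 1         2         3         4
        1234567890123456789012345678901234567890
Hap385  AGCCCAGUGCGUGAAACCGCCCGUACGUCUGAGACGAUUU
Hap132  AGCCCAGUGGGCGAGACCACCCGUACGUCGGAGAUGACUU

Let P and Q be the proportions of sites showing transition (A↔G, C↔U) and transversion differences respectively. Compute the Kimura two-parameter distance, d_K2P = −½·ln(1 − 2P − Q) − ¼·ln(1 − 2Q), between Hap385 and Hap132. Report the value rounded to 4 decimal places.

Differing sites — 10:C/G (Tv); 12:U/C (Ti); 15:A/G (Ti); 19:G/A (Ti); 30:U/G (Tv); 35:C/U (Ti); 38:U/C (Ti).
Of the 7 differences, 5 transitions and 2 transversions over 40 sites: P = 5/40 = 0.125000, Q = 2/40 = 0.050000.
d = −0.5·ln(0.700000) − 0.25·ln(0.900000) = −0.5·(-0.356675) − 0.25·(-0.105361) = 0.2047.

0.2047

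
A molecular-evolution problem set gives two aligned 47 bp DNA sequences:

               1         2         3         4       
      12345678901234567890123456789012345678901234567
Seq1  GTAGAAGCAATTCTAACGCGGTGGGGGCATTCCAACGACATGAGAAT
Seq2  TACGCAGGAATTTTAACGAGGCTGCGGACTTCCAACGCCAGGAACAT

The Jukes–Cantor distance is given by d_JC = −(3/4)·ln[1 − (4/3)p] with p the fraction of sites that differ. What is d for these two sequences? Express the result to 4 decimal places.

The sequences differ at positions 1 (G/T), 2 (T/A), 3 (A/C), 5 (A/C), 8 (C/G), 13 (C/T), 19 (C/A), 22 (T/C), 23 (G/T), 25 (G/C), 28 (C/A), 29 (A/C), 38 (A/C), 41 (T/G), 44 (G/A), 45 (A/C).
p = 16/47 = 0.340426.
d = −0.75 · ln(1 − (4/3)·0.340426) = −0.75 · ln(0.546099) = −0.75 · (-0.604955) = 0.4537.

0.4537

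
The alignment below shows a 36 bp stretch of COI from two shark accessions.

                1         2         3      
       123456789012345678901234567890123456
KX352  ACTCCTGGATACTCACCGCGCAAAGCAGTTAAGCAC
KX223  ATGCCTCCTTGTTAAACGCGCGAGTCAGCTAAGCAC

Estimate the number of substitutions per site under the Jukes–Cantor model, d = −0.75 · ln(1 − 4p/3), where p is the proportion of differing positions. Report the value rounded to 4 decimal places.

0.4926

Differing sites — 2:C/T; 3:T/G; 7:G/C; 8:G/C; 9:A/T; 11:A/G; 12:C/T; 14:C/A; 16:C/A; 22:A/G; 24:A/G; 25:G/T; 29:T/C.
p = 13/36 = 0.361111.
d = −0.75 · ln(1 − (4/3)·0.361111) = −0.75 · ln(0.518519) = −0.75 · (-0.656779) = 0.4926.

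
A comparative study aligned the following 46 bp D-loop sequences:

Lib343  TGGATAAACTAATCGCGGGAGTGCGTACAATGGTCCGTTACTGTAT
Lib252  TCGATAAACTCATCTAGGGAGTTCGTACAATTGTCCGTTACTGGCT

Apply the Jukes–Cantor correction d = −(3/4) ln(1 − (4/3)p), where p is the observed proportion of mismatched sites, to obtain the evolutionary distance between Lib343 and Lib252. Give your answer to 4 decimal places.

The sequences differ at positions 2 (G/C), 11 (A/C), 15 (G/T), 16 (C/A), 23 (G/T), 32 (G/T), 44 (T/G), 45 (A/C).
p = 8/46 = 0.173913.
d = −0.75 · ln(1 − (4/3)·0.173913) = −0.75 · ln(0.768116) = −0.75 · (-0.263815) = 0.1979.

0.1979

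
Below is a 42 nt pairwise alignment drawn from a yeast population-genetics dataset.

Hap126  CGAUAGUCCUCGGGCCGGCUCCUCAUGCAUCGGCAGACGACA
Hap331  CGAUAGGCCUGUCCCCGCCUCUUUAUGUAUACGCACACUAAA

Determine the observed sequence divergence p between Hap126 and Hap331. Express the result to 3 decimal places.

Differing sites — 7:U/G; 11:C/G; 12:G/U; 13:G/C; 14:G/C; 18:G/C; 22:C/U; 24:C/U; 28:C/U; 31:C/A; 32:G/C; 36:G/C; 39:G/U; 41:C/A.
There are 14 differences over 42 sites, so p = 14/42 = 0.333.

0.333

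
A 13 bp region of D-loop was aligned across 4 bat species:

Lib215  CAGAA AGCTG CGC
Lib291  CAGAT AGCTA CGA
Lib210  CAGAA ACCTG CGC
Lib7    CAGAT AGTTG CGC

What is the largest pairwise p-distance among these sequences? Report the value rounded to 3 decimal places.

Pairwise Hamming distances:
  Lib215 vs Lib291: 3
  Lib215 vs Lib210: 1
  Lib215 vs Lib7: 2
  Lib291 vs Lib210: 4
  Lib291 vs Lib7: 3
  Lib210 vs Lib7: 3
The largest is 4 mismatches, between Lib291 and Lib210; p = 4/13 = 0.308.

0.308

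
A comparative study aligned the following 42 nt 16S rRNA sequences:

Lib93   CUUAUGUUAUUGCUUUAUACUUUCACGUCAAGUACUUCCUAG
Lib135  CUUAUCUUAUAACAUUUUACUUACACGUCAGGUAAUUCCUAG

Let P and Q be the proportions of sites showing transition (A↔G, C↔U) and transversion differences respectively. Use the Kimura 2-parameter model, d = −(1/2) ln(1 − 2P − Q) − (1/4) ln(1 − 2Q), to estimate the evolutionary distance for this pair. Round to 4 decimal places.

0.2201

Mismatches occur at site 6 (G↔C, transversion), site 11 (U↔A, transversion), site 12 (G↔A, transition), site 14 (U↔A, transversion), site 17 (A↔U, transversion), site 23 (U↔A, transversion), site 31 (A↔G, transition), site 35 (C↔A, transversion).
Of the 8 differences, 2 transitions and 6 transversions over 42 sites: P = 2/42 = 0.047619, Q = 6/42 = 0.142857.
d = −0.5·ln(0.761905) − 0.25·ln(0.714286) = −0.5·(-0.271933) − 0.25·(-0.336472) = 0.2201.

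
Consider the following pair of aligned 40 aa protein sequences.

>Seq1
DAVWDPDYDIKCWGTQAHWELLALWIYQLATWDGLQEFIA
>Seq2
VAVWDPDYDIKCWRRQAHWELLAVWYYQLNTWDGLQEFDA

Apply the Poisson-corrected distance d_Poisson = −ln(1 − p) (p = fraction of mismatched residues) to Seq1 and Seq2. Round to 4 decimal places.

The sequences differ at positions 1 (D/V), 14 (G/R), 15 (T/R), 24 (L/V), 26 (I/Y), 30 (A/N), 39 (I/D).
p = 7/40 = 0.175000.
d = −ln(1 − 0.175000) = −ln(0.825000) = 0.1924.

0.1924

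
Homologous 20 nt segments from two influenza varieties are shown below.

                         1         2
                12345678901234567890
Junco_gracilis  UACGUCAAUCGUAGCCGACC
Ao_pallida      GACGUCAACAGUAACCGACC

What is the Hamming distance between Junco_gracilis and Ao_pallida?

Mismatches occur at site 1 (U↔G), site 9 (U↔C), site 10 (C↔A), site 14 (G↔A).
That gives 4 mismatches out of 20 aligned sites, so the Hamming distance is 4.

4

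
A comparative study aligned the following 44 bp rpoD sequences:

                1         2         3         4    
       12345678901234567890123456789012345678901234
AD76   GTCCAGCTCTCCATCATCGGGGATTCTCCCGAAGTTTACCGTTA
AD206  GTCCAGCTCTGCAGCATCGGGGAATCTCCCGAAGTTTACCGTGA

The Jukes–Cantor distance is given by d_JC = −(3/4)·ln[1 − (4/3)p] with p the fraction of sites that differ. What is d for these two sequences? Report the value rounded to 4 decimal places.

Mismatches occur at site 11 (C↔G), site 14 (T↔G), site 24 (T↔A), site 43 (T↔G).
p = 4/44 = 0.090909.
d = −0.75 · ln(1 − (4/3)·0.090909) = −0.75 · ln(0.878788) = −0.75 · (-0.129212) = 0.0969.

0.0969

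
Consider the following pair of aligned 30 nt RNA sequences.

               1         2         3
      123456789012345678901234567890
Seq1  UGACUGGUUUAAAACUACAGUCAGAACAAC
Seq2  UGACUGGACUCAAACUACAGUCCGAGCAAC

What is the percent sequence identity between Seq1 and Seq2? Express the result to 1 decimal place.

83.3%

Mismatches occur at site 8 (U→A), site 9 (U→C), site 11 (A→C), site 23 (A→C), site 26 (A→G).
25 of the 30 sites match, so the percent identity is 25/30 × 100 = 83.3%.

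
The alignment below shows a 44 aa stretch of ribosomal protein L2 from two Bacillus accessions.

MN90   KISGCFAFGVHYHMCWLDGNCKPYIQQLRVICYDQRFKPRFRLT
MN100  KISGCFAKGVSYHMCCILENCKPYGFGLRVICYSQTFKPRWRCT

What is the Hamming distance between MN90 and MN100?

Mismatches occur at site 8 (F/K), site 11 (H/S), site 16 (W/C), site 17 (L/I), site 18 (D/L), site 19 (G/E), site 25 (I/G), site 26 (Q/F), site 27 (Q/G), site 34 (D/S), site 36 (R/T), site 41 (F/W), site 43 (L/C).
That gives 13 mismatches out of 44 aligned sites, so the Hamming distance is 13.

13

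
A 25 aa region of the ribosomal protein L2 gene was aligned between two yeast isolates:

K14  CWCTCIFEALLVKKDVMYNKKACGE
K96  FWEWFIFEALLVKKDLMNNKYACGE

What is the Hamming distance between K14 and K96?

Differing sites — 1:C/F; 3:C/E; 4:T/W; 5:C/F; 16:V/L; 18:Y/N; 21:K/Y.
That gives 7 mismatches out of 25 aligned sites, so the Hamming distance is 7.

7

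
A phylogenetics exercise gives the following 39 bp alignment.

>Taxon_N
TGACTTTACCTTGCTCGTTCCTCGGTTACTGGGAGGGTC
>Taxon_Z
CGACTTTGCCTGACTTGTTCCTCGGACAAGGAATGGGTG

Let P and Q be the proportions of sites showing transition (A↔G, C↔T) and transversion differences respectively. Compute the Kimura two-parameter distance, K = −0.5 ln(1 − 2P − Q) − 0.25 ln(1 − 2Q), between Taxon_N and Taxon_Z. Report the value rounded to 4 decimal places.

0.4515

Mismatches occur at site 1 (T↔C, transition), site 8 (A↔G, transition), site 12 (T↔G, transversion), site 13 (G↔A, transition), site 16 (C↔T, transition), site 26 (T↔A, transversion), site 27 (T↔C, transition), site 29 (C↔A, transversion), site 30 (T↔G, transversion), site 32 (G↔A, transition), site 33 (G↔A, transition), site 34 (A↔T, transversion), site 39 (C↔G, transversion).
Of the 13 differences, 7 transitions and 6 transversions over 39 sites: P = 7/39 = 0.179487, Q = 6/39 = 0.153846.
d = −0.5·ln(0.487180) − 0.25·ln(0.692308) = −0.5·(-0.719122) − 0.25·(-0.367724) = 0.4515.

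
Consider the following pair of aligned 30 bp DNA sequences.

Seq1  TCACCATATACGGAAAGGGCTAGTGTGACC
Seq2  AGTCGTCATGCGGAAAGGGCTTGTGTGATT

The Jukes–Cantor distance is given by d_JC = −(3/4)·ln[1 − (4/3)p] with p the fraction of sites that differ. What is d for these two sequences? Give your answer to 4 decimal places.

0.4408

Differing sites — 1:T/A; 2:C/G; 3:A/T; 5:C/G; 6:A/T; 7:T/C; 10:A/G; 22:A/T; 29:C/T; 30:C/T.
p = 10/30 = 0.333333.
d = −0.75 · ln(1 − (4/3)·0.333333) = −0.75 · ln(0.555556) = −0.75 · (-0.587786) = 0.4408.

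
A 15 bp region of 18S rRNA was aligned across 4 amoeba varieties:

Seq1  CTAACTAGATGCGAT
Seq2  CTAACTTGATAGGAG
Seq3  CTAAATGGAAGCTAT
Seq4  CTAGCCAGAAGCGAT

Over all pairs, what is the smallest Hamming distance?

Pairwise Hamming distances:
  Seq1 vs Seq2: 4
  Seq1 vs Seq3: 4
  Seq1 vs Seq4: 3
  Seq2 vs Seq3: 7
  Seq2 vs Seq4: 7
  Seq3 vs Seq4: 5
The smallest is 3, between Seq1 and Seq4.

3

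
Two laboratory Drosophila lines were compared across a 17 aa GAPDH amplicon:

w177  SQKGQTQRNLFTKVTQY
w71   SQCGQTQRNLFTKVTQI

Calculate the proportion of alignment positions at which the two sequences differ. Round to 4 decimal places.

Mismatches occur at site 3 (K/C), site 17 (Y/I).
There are 2 differences over 17 sites, so p = 2/17 = 0.1176.

0.1176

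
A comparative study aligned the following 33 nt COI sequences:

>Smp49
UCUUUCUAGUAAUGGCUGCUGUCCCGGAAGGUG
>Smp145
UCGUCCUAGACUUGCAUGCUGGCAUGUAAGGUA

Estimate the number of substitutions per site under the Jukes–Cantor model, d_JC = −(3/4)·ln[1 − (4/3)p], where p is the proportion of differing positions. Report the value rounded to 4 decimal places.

0.4975

The sequences differ at positions 3 (U/G), 5 (U/C), 10 (U/A), 11 (A/C), 12 (A/U), 15 (G/C), 16 (C/A), 22 (U/G), 24 (C/A), 25 (C/U), 27 (G/U), 33 (G/A).
p = 12/33 = 0.363636.
d = −0.75 · ln(1 − (4/3)·0.363636) = −0.75 · ln(0.515152) = −0.75 · (-0.663293) = 0.4975.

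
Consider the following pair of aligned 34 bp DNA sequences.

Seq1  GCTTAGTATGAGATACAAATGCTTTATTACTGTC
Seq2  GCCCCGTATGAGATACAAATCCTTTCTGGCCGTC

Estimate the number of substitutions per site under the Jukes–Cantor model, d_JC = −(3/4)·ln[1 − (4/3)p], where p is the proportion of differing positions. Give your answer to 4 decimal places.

0.2824

Mismatches occur at site 3 (T/C), site 4 (T/C), site 5 (A/C), site 21 (G/C), site 26 (A/C), site 28 (T/G), site 29 (A/G), site 31 (T/C).
p = 8/34 = 0.235294.
d = −0.75 · ln(1 − (4/3)·0.235294) = −0.75 · ln(0.686275) = −0.75 · (-0.376477) = 0.2824.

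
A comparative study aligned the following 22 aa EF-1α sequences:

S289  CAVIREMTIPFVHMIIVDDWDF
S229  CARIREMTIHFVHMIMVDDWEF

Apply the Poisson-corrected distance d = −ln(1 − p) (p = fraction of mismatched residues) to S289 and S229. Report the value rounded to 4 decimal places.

Mismatches occur at site 3 (V↔R), site 10 (P↔H), site 16 (I↔M), site 21 (D↔E).
p = 4/22 = 0.181818.
d = −ln(1 − 0.181818) = −ln(0.818182) = 0.2007.

0.2007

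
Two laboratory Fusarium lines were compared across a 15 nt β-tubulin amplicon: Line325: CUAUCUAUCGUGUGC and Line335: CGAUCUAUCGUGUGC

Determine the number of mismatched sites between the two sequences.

1

Differing sites — 2:U/G.
That gives 1 mismatch out of 15 aligned sites, so the Hamming distance is 1.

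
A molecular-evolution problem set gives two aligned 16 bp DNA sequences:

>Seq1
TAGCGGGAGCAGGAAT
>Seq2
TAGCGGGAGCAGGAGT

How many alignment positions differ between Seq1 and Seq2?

Differing sites — 15:A/G.
That gives 1 mismatch out of 16 aligned sites, so the Hamming distance is 1.

1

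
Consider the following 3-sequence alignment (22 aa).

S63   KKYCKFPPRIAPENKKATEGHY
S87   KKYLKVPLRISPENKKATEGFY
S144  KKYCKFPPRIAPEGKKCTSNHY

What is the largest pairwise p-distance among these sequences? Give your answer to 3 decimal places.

Pairwise Hamming distances:
  S63 vs S87: 5
  S63 vs S144: 4
  S87 vs S144: 9
The largest is 9 mismatches, between S87 and S144; p = 9/22 = 0.409.

0.409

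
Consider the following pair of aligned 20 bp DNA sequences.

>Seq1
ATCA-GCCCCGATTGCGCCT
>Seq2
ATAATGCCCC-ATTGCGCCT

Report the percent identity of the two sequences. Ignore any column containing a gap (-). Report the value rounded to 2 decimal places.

Excluding the 2 gap columns leaves 18 comparable sites.
Differing sites — 3:C/A.
17 of the 18 comparable sites match, so the percent identity is 17/18 × 100 = 94.44%.

94.44%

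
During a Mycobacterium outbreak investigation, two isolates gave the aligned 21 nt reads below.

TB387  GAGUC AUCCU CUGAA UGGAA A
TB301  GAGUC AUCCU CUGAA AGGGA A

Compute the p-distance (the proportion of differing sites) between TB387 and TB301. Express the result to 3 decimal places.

0.095

The sequences differ at positions 16 (U/A), 19 (A/G).
There are 2 differences over 21 sites, so p = 2/21 = 0.095.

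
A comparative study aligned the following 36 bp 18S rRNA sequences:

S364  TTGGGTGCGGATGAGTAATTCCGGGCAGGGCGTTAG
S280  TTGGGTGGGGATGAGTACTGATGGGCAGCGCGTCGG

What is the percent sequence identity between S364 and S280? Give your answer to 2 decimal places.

77.78%

Mismatches occur at site 8 (C↔G), site 18 (A↔C), site 20 (T↔G), site 21 (C↔A), site 22 (C↔T), site 29 (G↔C), site 34 (T↔C), site 35 (A↔G).
28 of the 36 sites match, so the percent identity is 28/36 × 100 = 77.78%.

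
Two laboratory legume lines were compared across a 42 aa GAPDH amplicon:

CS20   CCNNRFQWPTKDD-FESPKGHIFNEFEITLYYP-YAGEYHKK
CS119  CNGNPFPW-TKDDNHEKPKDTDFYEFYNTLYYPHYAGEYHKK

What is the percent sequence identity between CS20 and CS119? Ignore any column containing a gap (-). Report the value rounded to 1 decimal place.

69.2%

Excluding the 3 gap columns leaves 39 comparable sites.
The sequences differ at positions 2 (C/N), 3 (N/G), 5 (R/P), 7 (Q/P), 15 (F/H), 17 (S/K), 20 (G/D), 21 (H/T), 22 (I/D), 24 (N/Y), 27 (E/Y), 28 (I/N).
27 of the 39 comparable sites match, so the percent identity is 27/39 × 100 = 69.2%.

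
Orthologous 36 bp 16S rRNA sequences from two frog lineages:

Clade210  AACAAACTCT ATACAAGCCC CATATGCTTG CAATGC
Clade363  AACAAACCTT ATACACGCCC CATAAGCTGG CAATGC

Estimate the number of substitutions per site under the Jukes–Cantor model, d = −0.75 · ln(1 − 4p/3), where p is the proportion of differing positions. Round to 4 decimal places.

0.1536

Mismatches occur at site 8 (T/C), site 9 (C/T), site 16 (A/C), site 25 (T/A), site 29 (T/G).
p = 5/36 = 0.138889.
d = −0.75 · ln(1 − (4/3)·0.138889) = −0.75 · ln(0.814815) = −0.75 · (-0.204794) = 0.1536.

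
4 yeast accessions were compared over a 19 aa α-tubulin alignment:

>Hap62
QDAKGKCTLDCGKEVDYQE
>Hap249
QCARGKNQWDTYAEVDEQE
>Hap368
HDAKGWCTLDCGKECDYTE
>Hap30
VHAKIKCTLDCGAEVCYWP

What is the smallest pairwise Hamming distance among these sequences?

Pairwise Hamming distances:
  Hap62 vs Hap249: 9
  Hap62 vs Hap368: 4
  Hap62 vs Hap30: 7
  Hap249 vs Hap368: 13
  Hap249 vs Hap30: 13
  Hap368 vs Hap30: 9
The smallest is 4, between Hap62 and Hap368.

4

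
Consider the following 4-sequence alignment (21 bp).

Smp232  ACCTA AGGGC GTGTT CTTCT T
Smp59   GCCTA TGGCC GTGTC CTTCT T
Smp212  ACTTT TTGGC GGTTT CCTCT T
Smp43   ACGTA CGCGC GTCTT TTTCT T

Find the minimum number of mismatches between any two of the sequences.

4

Pairwise Hamming distances:
  Smp232 vs Smp59: 4
  Smp232 vs Smp212: 7
  Smp232 vs Smp43: 5
  Smp59 vs Smp212: 9
  Smp59 vs Smp43: 8
  Smp212 vs Smp43: 9
The smallest is 4, between Smp232 and Smp59.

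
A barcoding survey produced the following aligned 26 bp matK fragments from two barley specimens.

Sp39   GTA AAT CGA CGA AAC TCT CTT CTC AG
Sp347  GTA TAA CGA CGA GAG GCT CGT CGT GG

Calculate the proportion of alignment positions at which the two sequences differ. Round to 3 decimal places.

Mismatches occur at site 4 (A→T), site 6 (T→A), site 13 (A→G), site 15 (C→G), site 16 (T→G), site 20 (T→G), site 23 (T→G), site 24 (C→T), site 25 (A→G).
There are 9 differences over 26 sites, so p = 9/26 = 0.346.

0.346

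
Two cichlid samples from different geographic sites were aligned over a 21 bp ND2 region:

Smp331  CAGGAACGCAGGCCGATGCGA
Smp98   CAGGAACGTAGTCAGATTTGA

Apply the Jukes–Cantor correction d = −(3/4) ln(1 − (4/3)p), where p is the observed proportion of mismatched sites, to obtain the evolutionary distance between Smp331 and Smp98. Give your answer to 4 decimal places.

0.2865

Mismatches occur at site 9 (C/T), site 12 (G/T), site 14 (C/A), site 18 (G/T), site 19 (C/T).
p = 5/21 = 0.238095.
d = −0.75 · ln(1 − (4/3)·0.238095) = −0.75 · ln(0.682540) = −0.75 · (-0.381934) = 0.2865.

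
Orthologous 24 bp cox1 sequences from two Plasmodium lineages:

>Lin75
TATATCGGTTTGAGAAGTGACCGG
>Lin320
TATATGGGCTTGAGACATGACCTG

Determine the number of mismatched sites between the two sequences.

5

Mismatches occur at site 6 (C/G), site 9 (T/C), site 16 (A/C), site 17 (G/A), site 23 (G/T).
That gives 5 mismatches out of 24 aligned sites, so the Hamming distance is 5.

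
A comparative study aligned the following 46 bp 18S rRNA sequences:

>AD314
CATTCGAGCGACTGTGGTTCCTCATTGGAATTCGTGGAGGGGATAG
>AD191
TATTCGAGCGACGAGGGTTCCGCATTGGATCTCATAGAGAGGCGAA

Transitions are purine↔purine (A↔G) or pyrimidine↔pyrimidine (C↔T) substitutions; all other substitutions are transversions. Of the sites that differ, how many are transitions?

The sequences differ at positions 1 (C/T, transition), 13 (T/G, transversion), 14 (G/A, transition), 15 (T/G, transversion), 22 (T/G, transversion), 30 (A/T, transversion), 31 (T/C, transition), 34 (G/A, transition), 36 (G/A, transition), 40 (G/A, transition), 43 (A/C, transversion), 44 (T/G, transversion), 46 (G/A, transition).
Of the 13 differences, 7 transitions and 6 transversions, so the answer is 7.

7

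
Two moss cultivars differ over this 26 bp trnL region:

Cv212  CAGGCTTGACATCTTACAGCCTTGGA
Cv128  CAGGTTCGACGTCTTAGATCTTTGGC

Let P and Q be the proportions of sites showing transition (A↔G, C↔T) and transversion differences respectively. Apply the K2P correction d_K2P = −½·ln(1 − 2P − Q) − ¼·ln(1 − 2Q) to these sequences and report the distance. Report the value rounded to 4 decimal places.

Differing sites — 5:C/T (Ti); 7:T/C (Ti); 11:A/G (Ti); 17:C/G (Tv); 19:G/T (Tv); 21:C/T (Ti); 26:A/C (Tv).
Of the 7 differences, 4 transitions and 3 transversions over 26 sites: P = 4/26 = 0.153846, Q = 3/26 = 0.115385.
d = −0.5·ln(0.576923) − 0.25·ln(0.769230) = −0.5·(-0.550046) − 0.25·(-0.262365) = 0.3406.

0.3406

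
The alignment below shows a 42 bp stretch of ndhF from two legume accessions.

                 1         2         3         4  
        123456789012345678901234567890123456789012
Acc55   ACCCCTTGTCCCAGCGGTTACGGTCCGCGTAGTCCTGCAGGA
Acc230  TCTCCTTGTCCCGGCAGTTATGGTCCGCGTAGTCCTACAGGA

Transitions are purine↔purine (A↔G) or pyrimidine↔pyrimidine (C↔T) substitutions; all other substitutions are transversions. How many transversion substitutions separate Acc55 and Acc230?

Differing sites — 1:A/T (Tv); 3:C/T (Ti); 13:A/G (Ti); 16:G/A (Ti); 21:C/T (Ti); 37:G/A (Ti).
Of the 6 differences, 5 transitions and 1 transversion, so the answer is 1.

1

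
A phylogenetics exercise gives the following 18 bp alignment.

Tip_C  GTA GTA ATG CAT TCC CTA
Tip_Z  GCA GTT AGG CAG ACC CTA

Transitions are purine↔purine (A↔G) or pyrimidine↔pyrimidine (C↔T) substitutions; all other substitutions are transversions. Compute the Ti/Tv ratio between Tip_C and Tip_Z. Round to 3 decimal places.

Differing sites — 2:T/C (Ti); 6:A/T (Tv); 8:T/G (Tv); 12:T/G (Tv); 13:T/A (Tv).
Of the 5 differences, 1 transition and 4 transversions, so Ti/Tv = 1/4 = 0.250.

0.250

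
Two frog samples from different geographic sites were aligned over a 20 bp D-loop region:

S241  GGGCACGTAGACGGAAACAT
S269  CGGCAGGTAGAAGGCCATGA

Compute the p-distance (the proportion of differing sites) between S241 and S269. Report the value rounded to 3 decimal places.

0.400

Mismatches occur at site 1 (G/C), site 6 (C/G), site 12 (C/A), site 15 (A/C), site 16 (A/C), site 18 (C/T), site 19 (A/G), site 20 (T/A).
There are 8 differences over 20 sites, so p = 8/20 = 0.400.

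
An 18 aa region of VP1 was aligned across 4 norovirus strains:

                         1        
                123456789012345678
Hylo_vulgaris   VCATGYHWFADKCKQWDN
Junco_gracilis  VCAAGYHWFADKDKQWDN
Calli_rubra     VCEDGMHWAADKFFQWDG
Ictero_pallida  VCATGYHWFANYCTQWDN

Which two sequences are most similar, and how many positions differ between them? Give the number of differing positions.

2

Pairwise Hamming distances:
  Hylo_vulgaris vs Junco_gracilis: 2
  Hylo_vulgaris vs Calli_rubra: 7
  Hylo_vulgaris vs Ictero_pallida: 3
  Junco_gracilis vs Calli_rubra: 7
  Junco_gracilis vs Ictero_pallida: 5
  Calli_rubra vs Ictero_pallida: 9
The smallest is 2, between Hylo_vulgaris and Junco_gracilis.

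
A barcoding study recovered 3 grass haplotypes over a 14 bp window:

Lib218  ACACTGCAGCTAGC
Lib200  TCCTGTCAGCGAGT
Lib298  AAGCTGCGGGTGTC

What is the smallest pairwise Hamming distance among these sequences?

6

Pairwise Hamming distances:
  Lib218 vs Lib200: 7
  Lib218 vs Lib298: 6
  Lib200 vs Lib298: 12
The smallest is 6, between Lib218 and Lib298.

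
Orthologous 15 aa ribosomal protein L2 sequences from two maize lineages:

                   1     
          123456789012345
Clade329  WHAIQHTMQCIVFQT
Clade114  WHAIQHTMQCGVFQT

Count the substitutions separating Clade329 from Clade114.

The sequences differ at position 11 (I/G).
That gives 1 mismatch out of 15 aligned sites, so the Hamming distance is 1.

1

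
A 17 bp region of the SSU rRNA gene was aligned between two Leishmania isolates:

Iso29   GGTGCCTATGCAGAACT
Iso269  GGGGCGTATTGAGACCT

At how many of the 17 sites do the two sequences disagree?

Mismatches occur at site 3 (T/G), site 6 (C/G), site 10 (G/T), site 11 (C/G), site 15 (A/C).
That gives 5 mismatches out of 17 aligned sites, so the Hamming distance is 5.

5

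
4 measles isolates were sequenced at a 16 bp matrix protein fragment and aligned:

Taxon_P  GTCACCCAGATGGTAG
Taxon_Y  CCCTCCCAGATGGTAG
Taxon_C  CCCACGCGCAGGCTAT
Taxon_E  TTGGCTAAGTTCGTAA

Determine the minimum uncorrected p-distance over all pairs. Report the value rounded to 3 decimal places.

0.188

Pairwise Hamming distances:
  Taxon_P vs Taxon_Y: 3
  Taxon_P vs Taxon_C: 8
  Taxon_P vs Taxon_E: 8
  Taxon_Y vs Taxon_C: 7
  Taxon_Y vs Taxon_E: 9
  Taxon_C vs Taxon_E: 13
The smallest is 3 mismatches, between Taxon_P and Taxon_Y; p = 3/16 = 0.188.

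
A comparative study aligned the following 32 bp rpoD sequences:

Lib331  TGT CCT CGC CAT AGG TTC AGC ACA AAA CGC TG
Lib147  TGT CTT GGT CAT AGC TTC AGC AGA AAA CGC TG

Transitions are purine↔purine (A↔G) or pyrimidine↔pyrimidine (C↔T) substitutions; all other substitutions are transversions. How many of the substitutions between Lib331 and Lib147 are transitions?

Differing sites — 5:C/T (Ti); 7:C/G (Tv); 9:C/T (Ti); 15:G/C (Tv); 23:C/G (Tv).
Of the 5 differences, 2 transitions and 3 transversions, so the answer is 2.

2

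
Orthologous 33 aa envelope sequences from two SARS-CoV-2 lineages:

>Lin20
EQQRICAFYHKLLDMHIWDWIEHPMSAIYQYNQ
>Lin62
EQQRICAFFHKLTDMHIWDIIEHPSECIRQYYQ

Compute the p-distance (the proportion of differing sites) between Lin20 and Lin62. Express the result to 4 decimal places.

The sequences differ at positions 9 (Y/F), 13 (L/T), 20 (W/I), 25 (M/S), 26 (S/E), 27 (A/C), 29 (Y/R), 32 (N/Y).
There are 8 differences over 33 sites, so p = 8/33 = 0.2424.

0.2424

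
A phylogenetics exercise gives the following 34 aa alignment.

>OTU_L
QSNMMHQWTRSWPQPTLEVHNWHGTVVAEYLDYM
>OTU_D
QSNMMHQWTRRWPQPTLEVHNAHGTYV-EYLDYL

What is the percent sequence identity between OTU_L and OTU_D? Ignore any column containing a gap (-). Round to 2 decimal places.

87.88%

Excluding the 1 gap column leaves 33 comparable sites.
Mismatches occur at site 11 (S/R), site 22 (W/A), site 26 (V/Y), site 34 (M/L).
29 of the 33 comparable sites match, so the percent identity is 29/33 × 100 = 87.88%.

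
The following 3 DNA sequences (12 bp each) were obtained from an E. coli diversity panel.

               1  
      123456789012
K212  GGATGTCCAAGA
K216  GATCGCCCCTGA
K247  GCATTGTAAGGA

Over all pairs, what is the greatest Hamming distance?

9

Pairwise Hamming distances:
  K212 vs K216: 6
  K212 vs K247: 6
  K216 vs K247: 9
The largest is 9, between K216 and K247.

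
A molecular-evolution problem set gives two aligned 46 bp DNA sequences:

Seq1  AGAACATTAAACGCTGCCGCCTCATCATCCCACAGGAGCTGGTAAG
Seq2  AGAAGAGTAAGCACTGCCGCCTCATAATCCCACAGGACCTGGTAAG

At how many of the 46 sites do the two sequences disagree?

6

The sequences differ at positions 5 (C/G), 7 (T/G), 11 (A/G), 13 (G/A), 26 (C/A), 38 (G/C).
That gives 6 mismatches out of 46 aligned sites, so the Hamming distance is 6.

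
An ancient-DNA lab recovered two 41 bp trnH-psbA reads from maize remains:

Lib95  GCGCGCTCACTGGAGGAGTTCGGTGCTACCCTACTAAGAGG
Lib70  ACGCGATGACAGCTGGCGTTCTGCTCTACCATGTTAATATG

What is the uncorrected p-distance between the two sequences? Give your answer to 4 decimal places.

Differing sites — 1:G/A; 6:C/A; 8:C/G; 11:T/A; 13:G/C; 14:A/T; 17:A/C; 22:G/T; 24:T/C; 25:G/T; 31:C/A; 33:A/G; 34:C/T; 38:G/T; 40:G/T.
There are 15 differences over 41 sites, so p = 15/41 = 0.3659.

0.3659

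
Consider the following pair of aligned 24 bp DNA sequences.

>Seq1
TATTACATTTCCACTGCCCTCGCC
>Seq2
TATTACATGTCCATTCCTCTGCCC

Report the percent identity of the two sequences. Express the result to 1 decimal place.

Mismatches occur at site 9 (T/G), site 14 (C/T), site 16 (G/C), site 18 (C/T), site 21 (C/G), site 22 (G/C).
18 of the 24 sites match, so the percent identity is 18/24 × 100 = 75.0%.

75.0%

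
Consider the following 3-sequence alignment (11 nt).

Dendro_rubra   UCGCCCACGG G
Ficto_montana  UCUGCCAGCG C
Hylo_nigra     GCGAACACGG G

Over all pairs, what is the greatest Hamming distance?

Pairwise Hamming distances:
  Dendro_rubra vs Ficto_montana: 5
  Dendro_rubra vs Hylo_nigra: 3
  Ficto_montana vs Hylo_nigra: 7
The largest is 7, between Ficto_montana and Hylo_nigra.

7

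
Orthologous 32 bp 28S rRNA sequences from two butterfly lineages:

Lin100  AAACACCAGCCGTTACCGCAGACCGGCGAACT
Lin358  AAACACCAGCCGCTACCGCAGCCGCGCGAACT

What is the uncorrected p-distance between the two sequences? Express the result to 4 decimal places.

Mismatches occur at site 13 (T→C), site 22 (A→C), site 24 (C→G), site 25 (G→C).
There are 4 differences over 32 sites, so p = 4/32 = 0.1250.

0.1250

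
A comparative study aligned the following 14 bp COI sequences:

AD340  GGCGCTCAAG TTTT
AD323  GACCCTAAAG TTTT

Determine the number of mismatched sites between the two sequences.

The sequences differ at positions 2 (G/A), 4 (G/C), 7 (C/A).
That gives 3 mismatches out of 14 aligned sites, so the Hamming distance is 3.

3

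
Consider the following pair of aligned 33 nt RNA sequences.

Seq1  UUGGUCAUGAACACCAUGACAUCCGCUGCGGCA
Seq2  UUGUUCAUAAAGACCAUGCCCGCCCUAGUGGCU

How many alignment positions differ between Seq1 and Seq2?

Differing sites — 4:G/U; 9:G/A; 12:C/G; 19:A/C; 21:A/C; 22:U/G; 25:G/C; 26:C/U; 27:U/A; 29:C/U; 33:A/U.
That gives 11 mismatches out of 33 aligned sites, so the Hamming distance is 11.

11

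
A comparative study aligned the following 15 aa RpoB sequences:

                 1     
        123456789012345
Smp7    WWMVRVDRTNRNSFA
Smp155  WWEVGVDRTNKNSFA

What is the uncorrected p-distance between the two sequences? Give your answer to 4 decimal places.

0.2000

The sequences differ at positions 3 (M/E), 5 (R/G), 11 (R/K).
There are 3 differences over 15 sites, so p = 3/15 = 0.2000.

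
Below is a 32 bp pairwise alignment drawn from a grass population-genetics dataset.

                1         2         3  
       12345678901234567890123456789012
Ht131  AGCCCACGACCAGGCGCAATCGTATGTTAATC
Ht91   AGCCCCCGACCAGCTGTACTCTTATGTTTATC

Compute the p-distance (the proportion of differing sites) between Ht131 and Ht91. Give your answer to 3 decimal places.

Differing sites — 6:A/C; 14:G/C; 15:C/T; 17:C/T; 19:A/C; 22:G/T; 29:A/T.
There are 7 differences over 32 sites, so p = 7/32 = 0.219.

0.219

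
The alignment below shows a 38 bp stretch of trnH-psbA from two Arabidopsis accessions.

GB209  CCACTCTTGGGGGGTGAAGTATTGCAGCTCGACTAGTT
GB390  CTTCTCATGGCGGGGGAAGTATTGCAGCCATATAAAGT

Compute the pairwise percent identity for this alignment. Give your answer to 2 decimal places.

68.42%

The sequences differ at positions 2 (C/T), 3 (A/T), 7 (T/A), 11 (G/C), 15 (T/G), 29 (T/C), 30 (C/A), 31 (G/T), 33 (C/T), 34 (T/A), 36 (G/A), 37 (T/G).
26 of the 38 sites match, so the percent identity is 26/38 × 100 = 68.42%.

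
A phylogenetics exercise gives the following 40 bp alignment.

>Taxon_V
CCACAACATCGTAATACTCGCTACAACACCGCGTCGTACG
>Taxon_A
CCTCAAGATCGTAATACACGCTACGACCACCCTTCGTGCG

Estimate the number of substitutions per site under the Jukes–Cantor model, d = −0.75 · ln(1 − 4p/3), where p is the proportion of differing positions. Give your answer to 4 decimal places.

0.2675

The sequences differ at positions 3 (A/T), 7 (C/G), 18 (T/A), 25 (A/G), 28 (A/C), 29 (C/A), 31 (G/C), 33 (G/T), 38 (A/G).
p = 9/40 = 0.225000.
d = −0.75 · ln(1 − (4/3)·0.225000) = −0.75 · ln(0.700000) = −0.75 · (-0.356675) = 0.2675.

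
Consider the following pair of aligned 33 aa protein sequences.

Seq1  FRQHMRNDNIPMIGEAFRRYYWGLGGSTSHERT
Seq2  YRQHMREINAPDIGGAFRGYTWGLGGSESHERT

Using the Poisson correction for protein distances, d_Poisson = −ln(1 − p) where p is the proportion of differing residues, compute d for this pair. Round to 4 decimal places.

Mismatches occur at site 1 (F→Y), site 7 (N→E), site 8 (D→I), site 10 (I→A), site 12 (M→D), site 15 (E→G), site 19 (R→G), site 21 (Y→T), site 28 (T→E).
p = 9/33 = 0.272727.
d = −ln(1 − 0.272727) = −ln(0.727273) = 0.3185.

0.3185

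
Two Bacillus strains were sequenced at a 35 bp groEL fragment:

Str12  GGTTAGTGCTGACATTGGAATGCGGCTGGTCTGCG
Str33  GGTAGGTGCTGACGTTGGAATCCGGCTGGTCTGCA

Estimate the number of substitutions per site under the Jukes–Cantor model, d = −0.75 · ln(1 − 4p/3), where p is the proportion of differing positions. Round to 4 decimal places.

The sequences differ at positions 4 (T/A), 5 (A/G), 14 (A/G), 22 (G/C), 35 (G/A).
p = 5/35 = 0.142857.
d = −0.75 · ln(1 − (4/3)·0.142857) = −0.75 · ln(0.809524) = −0.75 · (-0.211309) = 0.1585.

0.1585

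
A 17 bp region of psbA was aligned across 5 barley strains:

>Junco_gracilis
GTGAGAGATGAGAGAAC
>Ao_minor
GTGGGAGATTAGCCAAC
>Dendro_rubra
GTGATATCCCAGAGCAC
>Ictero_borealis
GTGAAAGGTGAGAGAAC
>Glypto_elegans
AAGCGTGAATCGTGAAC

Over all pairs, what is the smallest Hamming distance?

Pairwise Hamming distances:
  Junco_gracilis vs Ao_minor: 4
  Junco_gracilis vs Dendro_rubra: 6
  Junco_gracilis vs Ictero_borealis: 2
  Junco_gracilis vs Glypto_elegans: 8
  Ao_minor vs Dendro_rubra: 9
  Ao_minor vs Ictero_borealis: 6
  Ao_minor vs Glypto_elegans: 8
  Dendro_rubra vs Ictero_borealis: 6
  Dendro_rubra vs Glypto_elegans: 12
  Ictero_borealis vs Glypto_elegans: 10
The smallest is 2, between Junco_gracilis and Ictero_borealis.

2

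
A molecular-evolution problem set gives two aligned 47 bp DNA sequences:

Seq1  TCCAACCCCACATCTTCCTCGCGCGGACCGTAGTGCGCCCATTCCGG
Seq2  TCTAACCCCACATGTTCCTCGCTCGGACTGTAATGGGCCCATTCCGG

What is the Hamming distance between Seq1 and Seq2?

6

The sequences differ at positions 3 (C/T), 14 (C/G), 23 (G/T), 29 (C/T), 33 (G/A), 36 (C/G).
That gives 6 mismatches out of 47 aligned sites, so the Hamming distance is 6.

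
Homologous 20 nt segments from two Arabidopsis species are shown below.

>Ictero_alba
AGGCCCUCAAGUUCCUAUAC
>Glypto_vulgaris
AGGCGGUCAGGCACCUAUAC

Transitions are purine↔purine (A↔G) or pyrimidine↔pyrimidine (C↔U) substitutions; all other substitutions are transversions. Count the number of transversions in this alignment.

Differing sites — 5:C/G (Tv); 6:C/G (Tv); 10:A/G (Ti); 12:U/C (Ti); 13:U/A (Tv).
Of the 5 differences, 2 transitions and 3 transversions, so the answer is 3.

3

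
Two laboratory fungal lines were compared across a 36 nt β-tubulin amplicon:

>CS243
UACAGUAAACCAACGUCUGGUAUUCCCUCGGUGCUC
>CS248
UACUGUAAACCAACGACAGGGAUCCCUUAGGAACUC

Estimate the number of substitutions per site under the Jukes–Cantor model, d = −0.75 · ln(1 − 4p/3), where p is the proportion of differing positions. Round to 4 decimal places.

0.3041

Differing sites — 4:A/U; 16:U/A; 18:U/A; 21:U/G; 24:U/C; 27:C/U; 29:C/A; 32:U/A; 33:G/A.
p = 9/36 = 0.250000.
d = −0.75 · ln(1 − (4/3)·0.250000) = −0.75 · ln(0.666667) = −0.75 · (-0.405465) = 0.3041.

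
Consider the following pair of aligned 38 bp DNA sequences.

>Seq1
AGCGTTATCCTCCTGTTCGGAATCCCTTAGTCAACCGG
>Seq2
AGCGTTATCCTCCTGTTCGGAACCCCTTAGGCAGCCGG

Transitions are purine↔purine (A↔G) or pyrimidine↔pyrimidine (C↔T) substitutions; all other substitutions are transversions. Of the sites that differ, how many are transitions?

The sequences differ at positions 23 (T/C, transition), 31 (T/G, transversion), 34 (A/G, transition).
Of the 3 differences, 2 transitions and 1 transversion, so the answer is 2.

2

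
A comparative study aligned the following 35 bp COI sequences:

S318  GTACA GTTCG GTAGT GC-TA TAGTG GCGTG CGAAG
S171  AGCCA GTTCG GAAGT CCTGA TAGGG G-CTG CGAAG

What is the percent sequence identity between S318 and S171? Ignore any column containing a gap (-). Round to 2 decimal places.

75.76%

Excluding the 2 gap columns leaves 33 comparable sites.
The sequences differ at positions 1 (G/A), 2 (T/G), 3 (A/C), 12 (T/A), 16 (G/C), 19 (T/G), 24 (T/G), 28 (G/C).
25 of the 33 comparable sites match, so the percent identity is 25/33 × 100 = 75.76%.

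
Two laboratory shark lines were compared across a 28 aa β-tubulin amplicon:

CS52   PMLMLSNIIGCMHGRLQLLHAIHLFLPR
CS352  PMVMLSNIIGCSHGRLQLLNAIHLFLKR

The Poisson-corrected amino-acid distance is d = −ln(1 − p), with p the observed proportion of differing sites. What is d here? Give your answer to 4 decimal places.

0.1542

Differing sites — 3:L/V; 12:M/S; 20:H/N; 27:P/K.
p = 4/28 = 0.142857.
d = −ln(1 − 0.142857) = −ln(0.857143) = 0.1542.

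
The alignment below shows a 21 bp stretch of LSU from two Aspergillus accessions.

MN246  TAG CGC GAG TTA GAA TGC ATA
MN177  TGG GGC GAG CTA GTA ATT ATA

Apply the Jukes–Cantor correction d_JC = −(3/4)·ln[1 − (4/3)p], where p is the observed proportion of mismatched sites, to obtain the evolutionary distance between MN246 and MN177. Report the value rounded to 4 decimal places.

0.4408

The sequences differ at positions 2 (A/G), 4 (C/G), 10 (T/C), 14 (A/T), 16 (T/A), 17 (G/T), 18 (C/T).
p = 7/21 = 0.333333.
d = −0.75 · ln(1 − (4/3)·0.333333) = −0.75 · ln(0.555556) = −0.75 · (-0.587786) = 0.4408.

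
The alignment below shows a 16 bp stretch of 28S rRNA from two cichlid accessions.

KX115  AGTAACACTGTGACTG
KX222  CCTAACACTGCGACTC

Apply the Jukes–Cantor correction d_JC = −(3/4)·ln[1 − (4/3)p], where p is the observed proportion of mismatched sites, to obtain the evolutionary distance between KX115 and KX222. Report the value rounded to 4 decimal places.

Mismatches occur at site 1 (A/C), site 2 (G/C), site 11 (T/C), site 16 (G/C).
p = 4/16 = 0.250000.
d = −0.75 · ln(1 − (4/3)·0.250000) = −0.75 · ln(0.666667) = −0.75 · (-0.405465) = 0.3041.

0.3041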